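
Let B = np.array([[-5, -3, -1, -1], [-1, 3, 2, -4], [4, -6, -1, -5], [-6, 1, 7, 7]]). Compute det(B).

Expand along row 1:
  + (-5) · M_11   where M_11 = det([3 2 -4; -6 -1 -5; 1 7 7]) = 322
  − (-3) · M_12   where M_12 = det([-1 2 -4; 4 -1 -5; -6 7 7]) = -112
  + (-1) · M_13   where M_13 = det([-1 3 -4; 4 -6 -5; -6 1 7]) = 171
  − (-1) · M_14   where M_14 = det([-1 3 2; 4 -6 -1; -6 1 7]) = -89
det = (+1)·(-5)·(322) + (-1)·(-3)·(-112) + (+1)·(-1)·(171) + (-1)·(-1)·(-89) = -2206

-2206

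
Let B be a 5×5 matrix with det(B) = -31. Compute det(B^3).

det(B^3) = (det B)^3 = (-31)^3 = -29791

-29791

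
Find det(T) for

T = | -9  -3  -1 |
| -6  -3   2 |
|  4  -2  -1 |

-93

Expand along row 1:
  + (-9) · |-3 2; -2 -1| = (-9)·(3 − (-4)) = -63
  − (-3) · |-6 2; 4 -1| = −(-3)·(6 − 8) = -6
  + (-1) · |-6 -3; 4 -2| = (-1)·(12 − (-12)) = -24
Sum: (-63) + (-6) + (-24) = -93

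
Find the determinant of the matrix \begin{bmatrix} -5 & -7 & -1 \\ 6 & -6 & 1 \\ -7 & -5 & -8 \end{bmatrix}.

Expand along row 1:
  + (-5) · |-6 1; -5 -8| = (-5)·(48 − (-5)) = -265
  − (-7) · |6 1; -7 -8| = −(-7)·(-48 − (-7)) = -287
  + (-1) · |6 -6; -7 -5| = (-1)·(-30 − 42) = 72
Sum: (-265) + (-287) + (72) = -480

-480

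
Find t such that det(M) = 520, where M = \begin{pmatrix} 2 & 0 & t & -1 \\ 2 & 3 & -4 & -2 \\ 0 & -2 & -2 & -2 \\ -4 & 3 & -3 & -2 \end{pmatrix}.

7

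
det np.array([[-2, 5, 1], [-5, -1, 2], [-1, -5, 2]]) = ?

48

Expand along row 1:
  + (-2) · |-1 2; -5 2| = (-2)·(-2 − (-10)) = -16
  − 5 · |-5 2; -1 2| = −5·(-10 − (-2)) = 40
  + 1 · |-5 -1; -1 -5| = 1·(25 − 1) = 24
Sum: (-16) + (40) + (24) = 48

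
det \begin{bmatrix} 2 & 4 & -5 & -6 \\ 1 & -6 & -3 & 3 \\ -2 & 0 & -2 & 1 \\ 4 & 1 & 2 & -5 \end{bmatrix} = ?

Expand along row 3 (it has 1 zero):
  + (-2) · M_31   where M_31 = det([4 -5 -6; -6 -3 3; 1 2 -5]) = 225
  + (-2) · M_33   where M_33 = det([2 4 -6; 1 -6 3; 4 1 -5]) = -28
  − (1) · M_34   where M_34 = det([2 4 -5; 1 -6 -3; 4 1 2]) = -199
det = (+1)·(-2)·(225) + (+1)·(-2)·(-28) + (-1)·(1)·(-199) = -195

-195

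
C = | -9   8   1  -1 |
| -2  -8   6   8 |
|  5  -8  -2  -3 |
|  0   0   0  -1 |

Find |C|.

Expand along row 4 (it has 3 zeros):
  + (-1) · M_44   where M_44 = det([-9 8 1; -2 -8 6; 5 -8 -2]) = -312
det = (+1)·(-1)·(-312) = 312

312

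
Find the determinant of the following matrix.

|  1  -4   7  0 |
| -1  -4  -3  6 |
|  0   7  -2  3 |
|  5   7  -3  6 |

Expand along row 1 (it has 1 zero):
  + (1) · M_11   where M_11 = det([-4 -3 6; 7 -2 3; 7 -3 6]) = 33
  − (-4) · M_12   where M_12 = det([-1 -3 6; 0 -2 3; 5 -3 6]) = 18
  + (7) · M_13   where M_13 = det([-1 -4 6; 0 7 3; 5 7 6]) = -291
det = (+1)·(1)·(33) + (-1)·(-4)·(18) + (+1)·(7)·(-291) = -1932

The determinant is -1932.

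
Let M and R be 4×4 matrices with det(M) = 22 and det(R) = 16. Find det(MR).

det(MR) = det(M)·det(R) = (22)·(16) = 352

352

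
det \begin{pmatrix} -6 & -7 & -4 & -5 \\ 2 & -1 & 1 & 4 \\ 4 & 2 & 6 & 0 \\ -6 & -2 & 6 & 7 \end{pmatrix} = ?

2104

Expand along row 3 (it has 1 zero):
  + (4) · M_31   where M_31 = det([-7 -4 -5; -1 1 4; -2 6 7]) = 143
  − (2) · M_32   where M_32 = det([-6 -4 -5; 2 1 4; -6 6 7]) = 164
  + (6) · M_33   where M_33 = det([-6 -7 -5; 2 -1 4; -6 -2 7]) = 310
det = (+1)·(4)·(143) + (-1)·(2)·(164) + (+1)·(6)·(310) = 2104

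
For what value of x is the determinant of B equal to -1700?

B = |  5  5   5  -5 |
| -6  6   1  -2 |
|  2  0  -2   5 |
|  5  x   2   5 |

Expanding along the column containing x, det(B) is linear in x: det(B) = (85)·x + (-1105).
Set (85)·x + (-1105) = -1700  ⇒  (85)·x = -595  ⇒  x = -7.

x = -7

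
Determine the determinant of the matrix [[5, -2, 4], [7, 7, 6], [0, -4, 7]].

Expand along row 3:
  − (-4) · |5 4; 7 6| = −(-4)·(30 − 28) = 8
  + 7 · |5 -2; 7 7| = 7·(35 − (-14)) = 343
Sum: (8) + (343) = 351

351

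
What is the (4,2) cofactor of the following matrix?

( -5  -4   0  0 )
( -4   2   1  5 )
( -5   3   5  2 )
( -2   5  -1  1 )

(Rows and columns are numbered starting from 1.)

115

Delete row 4 and column 2; the remaining 3×3 submatrix is [-5 0 0; -4 1 5; -5 5 2].
Its determinant is 115.
The cofactor carries sign (−1)^(4+2) = +1, so C_{4,2} = +(115) = 115.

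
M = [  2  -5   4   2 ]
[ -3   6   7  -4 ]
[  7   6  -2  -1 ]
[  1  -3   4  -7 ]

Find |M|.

|M| = 4482

Expand along row 1:
  + (2) · M_11   where M_11 = det([6 7 -4; 6 -2 -1; -3 4 -7]) = 351
  − (-5) · M_12   where M_12 = det([-3 7 -4; 7 -2 -1; 1 4 -7]) = 162
  + (4) · M_13   where M_13 = det([-3 6 -4; 7 6 -1; 1 -3 -7]) = 531
  − (2) · M_14   where M_14 = det([-3 6 7; 7 6 -2; 1 -3 4]) = -423
det = (+1)·(2)·(351) + (-1)·(-5)·(162) + (+1)·(4)·(531) + (-1)·(2)·(-423) = 4482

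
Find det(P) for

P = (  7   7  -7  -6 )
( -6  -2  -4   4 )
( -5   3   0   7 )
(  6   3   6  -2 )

Expand along row 3 (it has 1 zero):
  + (-5) · M_31   where M_31 = det([7 -7 -6; -2 -4 4; 3 6 -2]) = -168
  − (3) · M_32   where M_32 = det([7 -7 -6; -6 -4 4; 6 6 -2]) = -124
  − (7) · M_34   where M_34 = det([7 7 -7; -6 -2 -4; 6 3 6]) = 126
det = (+1)·(-5)·(-168) + (-1)·(3)·(-124) + (-1)·(7)·(126) = 330

330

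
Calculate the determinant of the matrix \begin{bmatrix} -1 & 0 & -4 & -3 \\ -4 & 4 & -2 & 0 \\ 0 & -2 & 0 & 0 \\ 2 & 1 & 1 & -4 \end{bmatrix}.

The determinant is 112.

Expand along row 3 (it has 3 zeros):
  − (-2) · M_32   where M_32 = det([-1 -4 -3; -4 -2 0; 2 1 -4]) = 56
det = (-1)·(-2)·(56) = 112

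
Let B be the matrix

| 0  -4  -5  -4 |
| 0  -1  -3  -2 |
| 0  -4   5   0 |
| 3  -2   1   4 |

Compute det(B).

36

Expand along column 1 (it has 3 zeros):
  − (3) · M_41   where M_41 = det([-4 -5 -4; -1 -3 -2; -4 5 0]) = -12
det = (-1)·(3)·(-12) = 36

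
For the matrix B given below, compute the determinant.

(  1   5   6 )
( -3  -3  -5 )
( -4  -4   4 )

|B| = 128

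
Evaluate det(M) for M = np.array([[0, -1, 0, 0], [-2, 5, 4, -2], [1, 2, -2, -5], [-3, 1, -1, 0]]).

det(M) = 84

Expand along row 1 (it has 3 zeros):
  − (-1) · M_12   where M_12 = det([-2 4 -2; 1 -2 -5; -3 -1 0]) = 84
det = (-1)·(-1)·(84) = 84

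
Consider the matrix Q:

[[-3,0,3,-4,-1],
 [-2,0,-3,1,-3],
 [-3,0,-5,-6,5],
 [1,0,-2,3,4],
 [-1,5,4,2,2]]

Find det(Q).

det(Q) = 3120

Expand along column 2 (it has 4 zeros):
  − (5) · M_52   where M_52 = det([-3 3 -4 -1; -2 -3 1 -3; -3 -5 -6 5; 1 -2 3 4]) = -624
det = (-1)·(5)·(-624) = 3120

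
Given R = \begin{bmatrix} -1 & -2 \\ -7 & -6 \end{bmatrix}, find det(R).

det(R) = -8

det(R) = (-1)·(-6) − (-2)·(-7) = 6 − 14 = -8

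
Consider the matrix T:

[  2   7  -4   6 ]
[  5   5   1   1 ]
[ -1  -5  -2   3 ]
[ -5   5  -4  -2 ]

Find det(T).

Expand along row 1:
  + (2) · M_11   where M_11 = det([5 1 1; -5 -2 3; 5 -4 -2]) = 115
  − (7) · M_12   where M_12 = det([5 1 1; -1 -2 3; -5 -4 -2]) = 57
  + (-4) · M_13   where M_13 = det([5 5 1; -1 -5 3; -5 5 -2]) = -140
  − (6) · M_14   where M_14 = det([5 5 1; -1 -5 -2; -5 5 -4]) = 150
det = (+1)·(2)·(115) + (-1)·(7)·(57) + (+1)·(-4)·(-140) + (-1)·(6)·(150) = -509

The determinant is -509.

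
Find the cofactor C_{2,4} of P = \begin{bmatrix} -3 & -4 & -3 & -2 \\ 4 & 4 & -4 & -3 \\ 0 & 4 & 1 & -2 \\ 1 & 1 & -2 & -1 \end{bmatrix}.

Delete row 2 and column 4; the remaining 3×3 submatrix is [-3 -4 -3; 0 4 1; 1 1 -2].
Its determinant is 35.
The cofactor carries sign (−1)^(2+4) = +1, so C_{2,4} = +(35) = 35.

35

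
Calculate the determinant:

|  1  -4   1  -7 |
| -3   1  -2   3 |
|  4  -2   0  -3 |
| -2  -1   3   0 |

Expand along row 3 (it has 1 zero):
  + (4) · M_31   where M_31 = det([-4 1 -7; 1 -2 3; -1 3 0]) = 26
  − (-2) · M_32   where M_32 = det([1 1 -7; -3 -2 3; -2 3 0]) = 76
  − (-3) · M_34   where M_34 = det([1 -4 1; -3 1 -2; -2 -1 3]) = -46
det = (+1)·(4)·(26) + (-1)·(-2)·(76) + (-1)·(-3)·(-46) = 118

118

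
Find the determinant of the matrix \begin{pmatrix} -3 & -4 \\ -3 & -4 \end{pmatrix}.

0

det = (-3)·(-4) − (-4)·(-3) = 12 − 12 = 0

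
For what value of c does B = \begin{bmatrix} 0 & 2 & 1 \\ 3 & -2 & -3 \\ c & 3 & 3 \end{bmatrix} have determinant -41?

Expanding along the row containing c, det(B) is linear in c: det(B) = (-4)·c + (-9).
Set (-4)·c + (-9) = -41  ⇒  (-4)·c = -32  ⇒  c = 8.

8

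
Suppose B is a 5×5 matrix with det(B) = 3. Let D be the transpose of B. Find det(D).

3

det(Bᵀ) = det(B).
det(D) = (1)·(3) = 3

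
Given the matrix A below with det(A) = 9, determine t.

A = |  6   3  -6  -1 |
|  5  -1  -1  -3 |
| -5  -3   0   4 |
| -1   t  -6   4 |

Expanding along the row containing t, det(A) is linear in t: det(A) = (11)·t + (-57).
Set (11)·t + (-57) = 9  ⇒  (11)·t = 66  ⇒  t = 6.

6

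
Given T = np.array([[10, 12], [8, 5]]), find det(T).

The determinant is -46.

det(T) = 10·5 − 12·8 = 50 − 96 = -46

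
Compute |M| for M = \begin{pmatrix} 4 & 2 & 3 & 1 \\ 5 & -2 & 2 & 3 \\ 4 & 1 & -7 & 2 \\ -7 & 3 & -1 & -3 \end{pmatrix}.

det(M) = 240

Expand along row 1:
  + (4) · M_11   where M_11 = det([-2 2 3; 1 -7 2; 3 -1 -3]) = 32
  − (2) · M_12   where M_12 = det([5 2 3; 4 -7 2; -7 -1 -3]) = -48
  + (3) · M_13   where M_13 = det([5 -2 3; 4 1 2; -7 3 -3]) = 16
  − (1) · M_14   where M_14 = det([5 -2 2; 4 1 -7; -7 3 -1]) = 32
det = (+1)·(4)·(32) + (-1)·(2)·(-48) + (+1)·(3)·(16) + (-1)·(1)·(32) = 240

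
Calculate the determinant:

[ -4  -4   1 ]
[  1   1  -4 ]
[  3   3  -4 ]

Expand along column 1:
  + (-4) · |1 -4; 3 -4| = (-4)·(-4 − (-12)) = -32
  − 1 · |-4 1; 3 -4| = −1·(16 − 3) = -13
  + 3 · |-4 1; 1 -4| = 3·(16 − 1) = 45
Sum: (-32) + (-13) + (45) = 0

0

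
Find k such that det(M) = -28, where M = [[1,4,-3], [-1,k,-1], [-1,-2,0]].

Expanding along the column containing k, det(M) is linear in k: det(M) = (-3)·k + (-4).
Set (-3)·k + (-4) = -28  ⇒  (-3)·k = -24  ⇒  k = 8.

k = 8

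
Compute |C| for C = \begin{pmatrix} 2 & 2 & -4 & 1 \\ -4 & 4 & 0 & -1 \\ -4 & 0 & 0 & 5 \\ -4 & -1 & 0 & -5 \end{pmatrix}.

det(C) = 736

Expand along column 3 (it has 3 zeros):
  + (-4) · M_13   where M_13 = det([-4 4 -1; -4 0 5; -4 -1 -5]) = -184
det = (+1)·(-4)·(-184) = 736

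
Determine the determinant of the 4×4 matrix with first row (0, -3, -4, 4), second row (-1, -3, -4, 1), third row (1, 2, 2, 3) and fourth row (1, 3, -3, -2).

-58

Expand along row 1 (it has 1 zero):
  − (-3) · M_12   where M_12 = det([-1 -4 1; 1 2 3; 1 -3 -2]) = -30
  + (-4) · M_13   where M_13 = det([-1 -3 1; 1 2 3; 1 3 -2]) = -1
  − (4) · M_14   where M_14 = det([-1 -3 -4; 1 2 2; 1 3 -3]) = -7
det = (-1)·(-3)·(-30) + (+1)·(-4)·(-1) + (-1)·(4)·(-7) = -58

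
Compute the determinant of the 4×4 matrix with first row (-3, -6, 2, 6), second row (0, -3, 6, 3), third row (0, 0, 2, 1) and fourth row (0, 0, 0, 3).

54

The matrix is upper triangular, so the determinant is the product of the diagonal entries:
det = (-3) · (-3) · (2) · (3) = 54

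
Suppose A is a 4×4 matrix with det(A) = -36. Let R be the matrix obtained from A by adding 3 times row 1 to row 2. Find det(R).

Adding a multiple of one row to another leaves the determinant unchanged.
det(R) = (1)·(-36) = -36

det(R) = -36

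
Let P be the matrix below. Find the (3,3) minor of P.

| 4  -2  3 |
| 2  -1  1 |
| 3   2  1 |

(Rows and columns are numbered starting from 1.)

Delete row 3 and column 3; the remaining 2×2 submatrix is [4 -2; 2 -1].
Its determinant is 4·(-1) − (-2)·2 = 0.

The minor is 0.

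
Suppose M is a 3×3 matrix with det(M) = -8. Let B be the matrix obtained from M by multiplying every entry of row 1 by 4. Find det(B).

Scaling one row by 4 multiplies the determinant by 4.
det(B) = (4)·(-8) = -32

-32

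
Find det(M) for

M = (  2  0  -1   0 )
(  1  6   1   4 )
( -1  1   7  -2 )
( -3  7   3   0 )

The determinant is -358.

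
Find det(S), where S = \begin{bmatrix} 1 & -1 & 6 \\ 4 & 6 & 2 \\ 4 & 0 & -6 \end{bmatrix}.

-212

Expand along row 3:
  + 4 · |-1 6; 6 2| = 4·(-2 − 36) = -152
  + (-6) · |1 -1; 4 6| = (-6)·(6 − (-4)) = -60
Sum: (-152) + (-60) = -212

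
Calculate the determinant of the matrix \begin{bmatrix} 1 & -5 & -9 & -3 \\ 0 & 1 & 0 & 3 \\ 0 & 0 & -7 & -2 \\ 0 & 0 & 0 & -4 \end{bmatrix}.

28

The matrix is upper triangular, so the determinant is the product of the diagonal entries:
det = (1) · (1) · (-7) · (-4) = 28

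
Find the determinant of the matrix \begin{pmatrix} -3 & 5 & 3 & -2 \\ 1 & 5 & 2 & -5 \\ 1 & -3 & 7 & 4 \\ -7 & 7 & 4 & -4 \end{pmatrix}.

528

Expand along row 1:
  + (-3) · M_11   where M_11 = det([5 2 -5; -3 7 4; 7 4 -4]) = 117
  − (5) · M_12   where M_12 = det([1 2 -5; 1 7 4; -7 4 -4]) = -357
  + (3) · M_13   where M_13 = det([1 5 -5; 1 -3 4; -7 7 -4]) = -66
  − (-2) · M_14   where M_14 = det([1 5 2; 1 -3 7; -7 7 4]) = -354
det = (+1)·(-3)·(117) + (-1)·(5)·(-357) + (+1)·(3)·(-66) + (-1)·(-2)·(-354) = 528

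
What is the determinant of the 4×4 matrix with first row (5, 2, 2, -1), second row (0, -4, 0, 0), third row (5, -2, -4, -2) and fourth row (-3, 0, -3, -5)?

The determinant is -636.

Expand along row 2 (it has 3 zeros):
  + (-4) · M_22   where M_22 = det([5 2 -1; 5 -4 -2; -3 -3 -5]) = 159
det = (+1)·(-4)·(159) = -636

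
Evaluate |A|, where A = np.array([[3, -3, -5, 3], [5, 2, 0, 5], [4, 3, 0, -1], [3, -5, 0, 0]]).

Expand along column 3 (it has 3 zeros):
  + (-5) · M_13   where M_13 = det([5 2 5; 4 3 -1; 3 -5 0]) = -176
det = (+1)·(-5)·(-176) = 880

880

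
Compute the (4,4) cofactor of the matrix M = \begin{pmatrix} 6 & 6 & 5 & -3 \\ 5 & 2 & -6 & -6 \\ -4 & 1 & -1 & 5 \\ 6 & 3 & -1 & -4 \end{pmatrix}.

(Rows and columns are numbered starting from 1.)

The cofactor is 263.

Delete row 4 and column 4; the remaining 3×3 submatrix is [6 6 5; 5 2 -6; -4 1 -1].
Its determinant is 263.
The cofactor carries sign (−1)^(4+4) = +1, so C_{4,4} = +(263) = 263.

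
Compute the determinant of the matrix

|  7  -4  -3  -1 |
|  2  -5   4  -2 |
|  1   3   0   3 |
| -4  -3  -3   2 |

Expand along row 3 (it has 1 zero):
  + (1) · M_31   where M_31 = det([-4 -3 -1; -5 4 -2; -3 -3 2]) = -83
  − (3) · M_32   where M_32 = det([7 -3 -1; 2 4 -2; -4 -3 2]) = -8
  − (3) · M_34   where M_34 = det([7 -4 -3; 2 -5 4; -4 -3 -3]) = 307
det = (+1)·(1)·(-83) + (-1)·(3)·(-8) + (-1)·(3)·(307) = -980

-980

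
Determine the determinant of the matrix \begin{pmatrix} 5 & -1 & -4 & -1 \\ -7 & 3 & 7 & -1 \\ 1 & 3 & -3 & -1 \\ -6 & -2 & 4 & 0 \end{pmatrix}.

Expand along row 4 (it has 1 zero):
  − (-6) · M_41   where M_41 = det([-1 -4 -1; 3 7 -1; 3 -3 -1]) = 40
  + (-2) · M_42   where M_42 = det([5 -4 -1; -7 7 -1; 1 -3 -1]) = -32
  − (4) · M_43   where M_43 = det([5 -1 -1; -7 3 -1; 1 3 -1]) = 32
det = (-1)·(-6)·(40) + (+1)·(-2)·(-32) + (-1)·(4)·(32) = 176

The determinant is 176.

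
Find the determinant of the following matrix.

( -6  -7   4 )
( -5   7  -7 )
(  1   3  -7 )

374

Expand along column 1:
  + (-6) · |7 -7; 3 -7| = (-6)·(-49 − (-21)) = 168
  − (-5) · |-7 4; 3 -7| = −(-5)·(49 − 12) = 185
  + 1 · |-7 4; 7 -7| = 1·(49 − 28) = 21
Sum: (168) + (185) + (21) = 374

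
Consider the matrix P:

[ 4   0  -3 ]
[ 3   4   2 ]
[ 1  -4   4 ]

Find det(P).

Expand along row 1:
  + 4 · |4 2; -4 4| = 4·(16 − (-8)) = 96
  + (-3) · |3 4; 1 -4| = (-3)·(-12 − 4) = 48
Sum: (96) + (48) = 144

|P| = 144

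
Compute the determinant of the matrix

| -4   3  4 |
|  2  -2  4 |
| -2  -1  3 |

Expand along column 1:
  + (-4) · |-2 4; -1 3| = (-4)·(-6 − (-4)) = 8
  − 2 · |3 4; -1 3| = −2·(9 − (-4)) = -26
  + (-2) · |3 4; -2 4| = (-2)·(12 − (-8)) = -40
Sum: (8) + (-26) + (-40) = -58

-58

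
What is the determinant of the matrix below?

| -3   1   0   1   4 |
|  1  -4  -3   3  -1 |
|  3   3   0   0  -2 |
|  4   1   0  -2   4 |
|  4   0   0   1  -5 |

The determinant is 573.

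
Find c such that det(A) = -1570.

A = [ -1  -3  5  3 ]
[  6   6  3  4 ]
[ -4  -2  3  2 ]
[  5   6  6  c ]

-6

Expanding along the row containing c, det(A) is linear in c: det(A) = (126)·c + (-814).
Set (126)·c + (-814) = -1570  ⇒  (126)·c = -756  ⇒  c = -6.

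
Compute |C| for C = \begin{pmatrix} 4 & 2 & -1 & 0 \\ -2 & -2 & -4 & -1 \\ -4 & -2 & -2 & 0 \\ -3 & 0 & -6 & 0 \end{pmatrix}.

Expand along column 4 (it has 3 zeros):
  + (-1) · M_24   where M_24 = det([4 2 -1; -4 -2 -2; -3 0 -6]) = 18
det = (+1)·(-1)·(18) = -18

det(C) = -18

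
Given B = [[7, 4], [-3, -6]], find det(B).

|B| = -30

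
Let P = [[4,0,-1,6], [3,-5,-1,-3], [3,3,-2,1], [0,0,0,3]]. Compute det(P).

The determinant is 84.

Expand along row 4 (it has 3 zeros):
  + (3) · M_44   where M_44 = det([4 0 -1; 3 -5 -1; 3 3 -2]) = 28
det = (+1)·(3)·(28) = 84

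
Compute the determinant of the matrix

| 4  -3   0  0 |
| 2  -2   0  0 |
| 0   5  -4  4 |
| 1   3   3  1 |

The matrix is block lower-triangular with a 2×2 block and a 2×2 block on the diagonal, so its determinant equals the product of the determinants of the diagonal blocks.
det of the 2×2 block = -2
det of the 2×2 block = -16
det = (-2)·(-16) = 32

32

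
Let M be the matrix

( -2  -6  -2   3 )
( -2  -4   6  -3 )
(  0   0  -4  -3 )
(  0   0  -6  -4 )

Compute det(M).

M is block upper-triangular with a 2×2 block and a 2×2 block on the diagonal, so its determinant equals the product of the determinants of the diagonal blocks.
det of the 2×2 block = -4
det of the 2×2 block = -2
det = (-4)·(-2) = 8

The determinant is 8.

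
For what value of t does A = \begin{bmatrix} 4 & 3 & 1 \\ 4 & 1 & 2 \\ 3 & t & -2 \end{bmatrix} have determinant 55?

t = -6

Expanding along the column containing t, det(A) is linear in t: det(A) = (-4)·t + (31).
Set (-4)·t + (31) = 55  ⇒  (-4)·t = 24  ⇒  t = -6.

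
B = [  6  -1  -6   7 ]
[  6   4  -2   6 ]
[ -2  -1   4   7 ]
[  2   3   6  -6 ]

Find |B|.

The determinant is -2156.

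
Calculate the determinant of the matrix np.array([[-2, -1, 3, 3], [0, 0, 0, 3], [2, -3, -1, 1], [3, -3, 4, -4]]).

Expand along row 2 (it has 3 zeros):
  + (3) · M_24   where M_24 = det([-2 -1 3; 2 -3 -1; 3 -3 4]) = 50
det = (+1)·(3)·(50) = 150

150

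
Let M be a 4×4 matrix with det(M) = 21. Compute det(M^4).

194481

det(M^4) = (det M)^4 = (21)^4 = 194481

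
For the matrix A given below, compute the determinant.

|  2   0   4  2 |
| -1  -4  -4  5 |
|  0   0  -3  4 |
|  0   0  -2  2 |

A is block upper-triangular with a 2×2 block and a 2×2 block on the diagonal, so its determinant equals the product of the determinants of the diagonal blocks.
det of the 2×2 block = -8
det of the 2×2 block = 2
det = (-8)·(2) = -16

|A| = -16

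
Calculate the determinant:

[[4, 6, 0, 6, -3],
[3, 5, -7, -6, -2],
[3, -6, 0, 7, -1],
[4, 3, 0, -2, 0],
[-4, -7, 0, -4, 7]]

Expand along column 3 (it has 4 zeros):
  − (-7) · M_23   where M_23 = det([4 6 6 -3; 3 -6 7 -1; 4 3 -2 0; -4 -7 -4 7]) = 1616
det = (-1)·(-7)·(1616) = 11312

11312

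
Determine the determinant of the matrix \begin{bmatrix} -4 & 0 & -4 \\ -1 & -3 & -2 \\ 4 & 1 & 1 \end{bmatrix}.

Expand along row 1:
  + (-4) · |-3 -2; 1 1| = (-4)·(-3 − (-2)) = 4
  + (-4) · |-1 -3; 4 1| = (-4)·(-1 − (-12)) = -44
Sum: (4) + (-44) = -40

-40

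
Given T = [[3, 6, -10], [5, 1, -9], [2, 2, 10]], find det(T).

Expand along row 1:
  + 3 · |1 -9; 2 10| = 3·(10 − (-18)) = 84
  − 6 · |5 -9; 2 10| = −6·(50 − (-18)) = -408
  + (-10) · |5 1; 2 2| = (-10)·(10 − 2) = -80
Sum: (84) + (-408) + (-80) = -404

det(T) = -404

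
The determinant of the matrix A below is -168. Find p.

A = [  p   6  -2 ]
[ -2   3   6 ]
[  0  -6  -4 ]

Expanding along the row containing p, det(A) is linear in p: det(A) = (24)·p + (-72).
Set (24)·p + (-72) = -168  ⇒  (24)·p = -96  ⇒  p = -4.

-4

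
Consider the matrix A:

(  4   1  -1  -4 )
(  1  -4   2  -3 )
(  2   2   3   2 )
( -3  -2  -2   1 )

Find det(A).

Expand along row 1:
  + (4) · M_11   where M_11 = det([-4 2 -3; 2 3 2; -2 -2 1]) = -46
  − (1) · M_12   where M_12 = det([1 2 -3; 2 3 2; -3 -2 1]) = -24
  + (-1) · M_13   where M_13 = det([1 -4 -3; 2 2 2; -3 -2 1]) = 32
  − (-4) · M_14   where M_14 = det([1 -4 2; 2 2 3; -3 -2 -2]) = 26
det = (+1)·(4)·(-46) + (-1)·(1)·(-24) + (+1)·(-1)·(32) + (-1)·(-4)·(26) = -88

|A| = -88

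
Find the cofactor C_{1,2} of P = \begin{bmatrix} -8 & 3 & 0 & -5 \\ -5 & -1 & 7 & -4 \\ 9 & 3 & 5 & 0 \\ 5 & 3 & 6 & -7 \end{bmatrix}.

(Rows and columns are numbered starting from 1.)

-500

Delete row 1 and column 2; the remaining 3×3 submatrix is [-5 7 -4; 9 5 0; 5 6 -7].
Its determinant is 500.
The cofactor carries sign (−1)^(1+2) = −1, so C_{1,2} = −(500) = -500.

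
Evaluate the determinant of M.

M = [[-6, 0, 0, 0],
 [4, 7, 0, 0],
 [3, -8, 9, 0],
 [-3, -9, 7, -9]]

M is lower triangular, so det(M) is the product of the diagonal entries:
det = (-6) · (7) · (9) · (-9) = 3402

3402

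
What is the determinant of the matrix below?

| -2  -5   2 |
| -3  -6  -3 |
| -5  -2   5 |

-126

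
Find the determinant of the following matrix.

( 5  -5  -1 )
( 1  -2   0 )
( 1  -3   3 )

-14

Expand along column 3:
  + (-1) · |1 -2; 1 -3| = (-1)·(-3 − (-2)) = 1
  + 3 · |5 -5; 1 -2| = 3·(-10 − (-5)) = -15
Sum: (1) + (-15) = -14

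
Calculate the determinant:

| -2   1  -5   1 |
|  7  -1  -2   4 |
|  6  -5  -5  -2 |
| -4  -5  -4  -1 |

1503

Expand along row 1:
  + (-2) · M_11   where M_11 = det([-1 -2 4; -5 -5 -2; -5 -4 -1]) = -27
  − (1) · M_12   where M_12 = det([7 -2 4; 6 -5 -2; -4 -4 -1]) = -225
  + (-5) · M_13   where M_13 = det([7 -1 4; 6 -5 -2; -4 -5 -1]) = -249
  − (1) · M_14   where M_14 = det([7 -1 -2; 6 -5 -5; -4 -5 -4]) = 21
det = (+1)·(-2)·(-27) + (-1)·(1)·(-225) + (+1)·(-5)·(-249) + (-1)·(1)·(21) = 1503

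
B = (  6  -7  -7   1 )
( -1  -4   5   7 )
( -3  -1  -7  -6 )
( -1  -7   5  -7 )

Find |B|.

-6981

Expand along row 1:
  + (6) · M_11   where M_11 = det([-4 5 7; -1 -7 -6; -7 5 -7]) = -519
  − (-7) · M_12   where M_12 = det([-1 5 7; -3 -7 -6; -1 5 -7]) = -308
  + (-7) · M_13   where M_13 = det([-1 -4 7; -3 -1 -6; -1 -7 -7]) = 235
  − (1) · M_14   where M_14 = det([-1 -4 5; -3 -1 -7; -1 -7 5]) = 66
det = (+1)·(6)·(-519) + (-1)·(-7)·(-308) + (+1)·(-7)·(235) + (-1)·(1)·(66) = -6981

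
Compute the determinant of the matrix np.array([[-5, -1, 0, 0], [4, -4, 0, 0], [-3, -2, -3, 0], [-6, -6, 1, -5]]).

The matrix is block lower-triangular with a 2×2 block and a 2×2 block on the diagonal, so its determinant equals the product of the determinants of the diagonal blocks.
det of the 2×2 block = 24
det of the 2×2 block = 15
det = (24)·(15) = 360

The determinant is 360.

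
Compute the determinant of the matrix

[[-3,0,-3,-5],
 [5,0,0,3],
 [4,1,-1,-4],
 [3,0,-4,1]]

-52

Expand along column 2 (it has 3 zeros):
  − (1) · M_32   where M_32 = det([-3 -3 -5; 5 0 3; 3 -4 1]) = 52
det = (-1)·(1)·(52) = -52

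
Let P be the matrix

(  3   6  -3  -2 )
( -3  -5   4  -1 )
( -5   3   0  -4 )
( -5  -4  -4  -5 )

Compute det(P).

903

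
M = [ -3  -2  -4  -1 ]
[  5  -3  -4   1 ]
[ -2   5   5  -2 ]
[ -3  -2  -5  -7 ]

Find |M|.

|M| = 304

Expand along row 1:
  + (-3) · M_11   where M_11 = det([-3 -4 1; 5 5 -2; -2 -5 -7]) = -36
  − (-2) · M_12   where M_12 = det([5 -4 1; -2 5 -2; -3 -5 -7]) = -168
  + (-4) · M_13   where M_13 = det([5 -3 1; -2 5 -2; -3 -2 -7]) = -152
  − (-1) · M_14   where M_14 = det([5 -3 -4; -2 5 5; -3 -2 -5]) = -76
det = (+1)·(-3)·(-36) + (-1)·(-2)·(-168) + (+1)·(-4)·(-152) + (-1)·(-1)·(-76) = 304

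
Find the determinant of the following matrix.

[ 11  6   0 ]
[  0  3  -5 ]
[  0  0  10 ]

The matrix is upper triangular, so the determinant is the product of the diagonal entries:
det = (11) · (3) · (10) = 330

330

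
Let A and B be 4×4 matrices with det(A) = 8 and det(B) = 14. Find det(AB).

det(AB) = det(A)·det(B) = (8)·(14) = 112

The determinant is 112.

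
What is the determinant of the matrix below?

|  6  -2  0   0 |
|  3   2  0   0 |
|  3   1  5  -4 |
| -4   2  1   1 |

The matrix is block lower-triangular with a 2×2 block and a 2×2 block on the diagonal, so its determinant equals the product of the determinants of the diagonal blocks.
det of the 2×2 block = 18
det of the 2×2 block = 9
det = (18)·(9) = 162

The determinant is 162.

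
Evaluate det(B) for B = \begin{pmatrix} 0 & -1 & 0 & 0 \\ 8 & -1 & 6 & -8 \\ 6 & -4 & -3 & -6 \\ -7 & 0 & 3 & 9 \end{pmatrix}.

-120

Expand along row 1 (it has 3 zeros):
  − (-1) · M_12   where M_12 = det([8 6 -8; 6 -3 -6; -7 3 9]) = -120
det = (-1)·(-1)·(-120) = -120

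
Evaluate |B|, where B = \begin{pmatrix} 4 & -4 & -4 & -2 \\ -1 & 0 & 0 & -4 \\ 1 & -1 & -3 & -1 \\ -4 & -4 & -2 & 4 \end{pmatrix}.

300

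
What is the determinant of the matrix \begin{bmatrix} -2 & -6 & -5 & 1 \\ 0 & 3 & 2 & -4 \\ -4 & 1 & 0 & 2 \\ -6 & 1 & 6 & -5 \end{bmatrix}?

728

Expand along row 2 (it has 1 zero):
  + (3) · M_22   where M_22 = det([-2 -5 1; -4 0 2; -6 6 -5]) = 160
  − (2) · M_23   where M_23 = det([-2 -6 1; -4 1 2; -6 1 -5]) = 208
  + (-4) · M_24   where M_24 = det([-2 -6 -5; -4 1 0; -6 1 6]) = -166
det = (+1)·(3)·(160) + (-1)·(2)·(208) + (+1)·(-4)·(-166) = 728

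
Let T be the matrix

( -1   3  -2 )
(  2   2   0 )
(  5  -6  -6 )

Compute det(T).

The determinant is 92.

Expand along row 2:
  − 2 · |3 -2; -6 -6| = −2·(-18 − 12) = 60
  + 2 · |-1 -2; 5 -6| = 2·(6 − (-10)) = 32
Sum: (60) + (32) = 92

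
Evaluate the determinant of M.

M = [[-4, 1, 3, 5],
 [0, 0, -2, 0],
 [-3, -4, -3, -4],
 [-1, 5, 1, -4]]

|M| = -494

Expand along row 2 (it has 3 zeros):
  − (-2) · M_23   where M_23 = det([-4 1 5; -3 -4 -4; -1 5 -4]) = -247
det = (-1)·(-2)·(-247) = -494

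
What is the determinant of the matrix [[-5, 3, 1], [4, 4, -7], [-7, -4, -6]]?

491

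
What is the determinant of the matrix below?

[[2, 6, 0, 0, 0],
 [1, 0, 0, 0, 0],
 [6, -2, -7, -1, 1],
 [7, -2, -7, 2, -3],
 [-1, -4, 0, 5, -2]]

588

The matrix is block lower-triangular with a 2×2 block and a 3×3 block on the diagonal, so its determinant equals the product of the determinants of the diagonal blocks.
det of the 2×2 block = -6
det of the 3×3 block = -98
det = (-6)·(-98) = 588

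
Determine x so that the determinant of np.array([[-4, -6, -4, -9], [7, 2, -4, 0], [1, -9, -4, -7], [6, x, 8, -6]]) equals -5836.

Expanding along the row containing x, det(B) is linear in x: det(B) = (-92)·x + (-5560).
Set (-92)·x + (-5560) = -5836  ⇒  (-92)·x = -276  ⇒  x = 3.

3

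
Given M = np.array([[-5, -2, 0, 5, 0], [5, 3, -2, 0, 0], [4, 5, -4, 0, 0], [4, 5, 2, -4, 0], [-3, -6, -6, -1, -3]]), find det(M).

Expand along column 5 (it has 4 zeros):
  + (-3) · M_55   where M_55 = det([-5 -2 0 5; 5 3 -2 0; 4 5 -4 0; 4 5 2 -4]) = -334
det = (+1)·(-3)·(-334) = 1002

1002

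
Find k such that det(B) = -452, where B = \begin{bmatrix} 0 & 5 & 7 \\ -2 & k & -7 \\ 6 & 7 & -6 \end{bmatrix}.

k = 2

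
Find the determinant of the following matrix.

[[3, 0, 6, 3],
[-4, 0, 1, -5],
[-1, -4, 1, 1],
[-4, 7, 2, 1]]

Expand along column 2 (it has 2 zeros):
  − (-4) · M_32   where M_32 = det([3 6 3; -4 1 -5; -4 2 1]) = 165
  + (7) · M_42   where M_42 = det([3 6 3; -4 1 -5; -1 1 1]) = 63
det = (-1)·(-4)·(165) + (+1)·(7)·(63) = 1101

The determinant is 1101.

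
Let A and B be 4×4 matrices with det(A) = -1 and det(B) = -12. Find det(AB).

|AB| = 12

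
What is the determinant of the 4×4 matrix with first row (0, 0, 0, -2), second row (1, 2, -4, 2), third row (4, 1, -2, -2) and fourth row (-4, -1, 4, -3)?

-28

Expand along row 1 (it has 3 zeros):
  − (-2) · M_14   where M_14 = det([1 2 -4; 4 1 -2; -4 -1 4]) = -14
det = (-1)·(-2)·(-14) = -28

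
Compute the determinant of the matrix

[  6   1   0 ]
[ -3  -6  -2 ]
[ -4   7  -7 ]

Expand along row 1:
  + 6 · |-6 -2; 7 -7| = 6·(42 − (-14)) = 336
  − 1 · |-3 -2; -4 -7| = −1·(21 − 8) = -13
Sum: (336) + (-13) = 323

323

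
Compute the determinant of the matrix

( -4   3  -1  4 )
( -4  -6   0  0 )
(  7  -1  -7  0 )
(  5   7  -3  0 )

Expand along column 4 (it has 3 zeros):
  − (4) · M_14   where M_14 = det([-4 -6 0; 7 -1 -7; 5 7 -3]) = -124
det = (-1)·(4)·(-124) = 496

496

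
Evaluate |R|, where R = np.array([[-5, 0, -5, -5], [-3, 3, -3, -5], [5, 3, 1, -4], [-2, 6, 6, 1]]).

|R| = -420

Expand along row 1 (it has 1 zero):
  + (-5) · M_11   where M_11 = det([3 -3 -5; 3 1 -4; 6 6 1]) = 96
  + (-5) · M_13   where M_13 = det([-3 3 -5; 5 3 -4; -2 6 1]) = -252
  − (-5) · M_14   where M_14 = det([-3 3 -3; 5 3 1; -2 6 6]) = -240
det = (+1)·(-5)·(96) + (+1)·(-5)·(-252) + (-1)·(-5)·(-240) = -420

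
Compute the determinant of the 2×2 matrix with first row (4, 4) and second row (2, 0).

-8

det = 4·0 − 4·2 = 0 − 8 = -8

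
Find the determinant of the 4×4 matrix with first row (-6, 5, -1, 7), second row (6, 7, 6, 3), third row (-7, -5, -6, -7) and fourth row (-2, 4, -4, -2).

1906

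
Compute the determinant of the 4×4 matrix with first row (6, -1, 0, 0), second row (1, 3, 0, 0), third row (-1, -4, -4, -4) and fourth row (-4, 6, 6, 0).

The determinant is 456.

The matrix is block lower-triangular with a 2×2 block and a 2×2 block on the diagonal, so its determinant equals the product of the determinants of the diagonal blocks.
det of the 2×2 block = 19
det of the 2×2 block = 24
det = (19)·(24) = 456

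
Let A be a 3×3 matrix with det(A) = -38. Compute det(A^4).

det(A^4) = (det A)^4 = (-38)^4 = 2085136

2085136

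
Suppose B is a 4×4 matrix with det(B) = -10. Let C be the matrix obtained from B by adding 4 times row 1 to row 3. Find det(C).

|C| = -10

Adding a multiple of one row to another leaves the determinant unchanged.
det(C) = (1)·(-10) = -10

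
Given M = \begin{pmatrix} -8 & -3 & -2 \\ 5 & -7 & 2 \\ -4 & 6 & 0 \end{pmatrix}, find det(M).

116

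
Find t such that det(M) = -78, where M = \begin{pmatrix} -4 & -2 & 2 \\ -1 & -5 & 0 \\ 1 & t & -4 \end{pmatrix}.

8

Expanding along the row containing t, det(M) is linear in t: det(M) = (-2)·t + (-62).
Set (-2)·t + (-62) = -78  ⇒  (-2)·t = -16  ⇒  t = 8.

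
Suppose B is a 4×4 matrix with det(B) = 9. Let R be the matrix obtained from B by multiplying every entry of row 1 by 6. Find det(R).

|R| = 54

Scaling one row by 6 multiplies the determinant by 6.
det(R) = (6)·(9) = 54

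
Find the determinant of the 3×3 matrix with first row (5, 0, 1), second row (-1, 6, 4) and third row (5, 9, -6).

-399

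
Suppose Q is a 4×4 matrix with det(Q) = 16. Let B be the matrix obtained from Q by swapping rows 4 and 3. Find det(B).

det(B) = -16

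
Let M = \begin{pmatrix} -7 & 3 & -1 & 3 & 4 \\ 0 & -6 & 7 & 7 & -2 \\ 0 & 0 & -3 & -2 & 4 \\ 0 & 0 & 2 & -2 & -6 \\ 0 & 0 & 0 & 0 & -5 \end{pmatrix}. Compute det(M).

-2100

M is block upper-triangular with a 2×2 block and a 3×3 block on the diagonal, so its determinant equals the product of the determinants of the diagonal blocks.
det of the 2×2 block = 42
det of the 3×3 block = -50
det = (42)·(-50) = -2100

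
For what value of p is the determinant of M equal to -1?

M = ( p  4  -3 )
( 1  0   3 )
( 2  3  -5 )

4

Expanding along the column containing p, det(M) is linear in p: det(M) = (-9)·p + (35).
Set (-9)·p + (35) = -1  ⇒  (-9)·p = -36  ⇒  p = 4.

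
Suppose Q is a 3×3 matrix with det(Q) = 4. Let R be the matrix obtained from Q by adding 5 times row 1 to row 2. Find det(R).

4

Adding a multiple of one row to another leaves the determinant unchanged.
det(R) = (1)·(4) = 4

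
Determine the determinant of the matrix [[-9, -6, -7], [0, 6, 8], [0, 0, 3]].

The determinant is -162.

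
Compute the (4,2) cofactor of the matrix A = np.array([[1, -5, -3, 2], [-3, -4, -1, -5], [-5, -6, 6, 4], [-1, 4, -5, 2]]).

The cofactor is -131.

Delete row 4 and column 2; the remaining 3×3 submatrix is [1 -3 2; -3 -1 -5; -5 6 4].
Its determinant is -131.
The cofactor carries sign (−1)^(4+2) = +1, so C_{4,2} = +(-131) = -131.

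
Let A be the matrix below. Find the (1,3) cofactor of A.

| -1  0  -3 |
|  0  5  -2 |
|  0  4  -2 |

Delete row 1 and column 3; the remaining 2×2 submatrix is [0 5; 0 4].
Its determinant is 0·4 − 5·0 = 0.
The cofactor carries sign (−1)^(1+3) = +1, so C_{1,3} = +(0) = 0.

0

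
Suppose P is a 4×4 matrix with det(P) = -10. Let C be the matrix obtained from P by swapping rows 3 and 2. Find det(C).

10

Swapping two rows multiplies the determinant by −1.
det(C) = (-1)·(-10) = 10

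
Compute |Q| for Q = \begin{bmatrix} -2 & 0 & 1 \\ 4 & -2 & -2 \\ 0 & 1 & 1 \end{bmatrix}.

Expand along column 1:
  + (-2) · |-2 -2; 1 1| = (-2)·(-2 − (-2)) = 0
  − 4 · |0 1; 1 1| = −4·(0 − 1) = 4
Sum: (0) + (4) = 4

4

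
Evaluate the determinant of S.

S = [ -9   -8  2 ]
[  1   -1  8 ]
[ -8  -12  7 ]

-273

Expand along column 1:
  + (-9) · |-1 8; -12 7| = (-9)·(-7 − (-96)) = -801
  − 1 · |-8 2; -12 7| = −1·(-56 − (-24)) = 32
  + (-8) · |-8 2; -1 8| = (-8)·(-64 − (-2)) = 496
Sum: (-801) + (32) + (496) = -273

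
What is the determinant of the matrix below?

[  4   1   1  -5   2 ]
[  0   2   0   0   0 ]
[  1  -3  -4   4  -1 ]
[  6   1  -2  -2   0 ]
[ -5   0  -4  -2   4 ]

400

Expand along row 2 (it has 4 zeros):
  + (2) · M_22   where M_22 = det([4 1 -5 2; 1 -4 4 -1; 6 -2 -2 0; -5 -4 -2 4]) = 200
det = (+1)·(2)·(200) = 400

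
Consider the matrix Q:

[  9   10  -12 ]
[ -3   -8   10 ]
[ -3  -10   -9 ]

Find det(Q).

The determinant is 906.

Expand along row 1:
  + 9 · |-8 10; -10 -9| = 9·(72 − (-100)) = 1548
  − 10 · |-3 10; -3 -9| = −10·(27 − (-30)) = -570
  + (-12) · |-3 -8; -3 -10| = (-12)·(30 − 24) = -72
Sum: (1548) + (-570) + (-72) = 906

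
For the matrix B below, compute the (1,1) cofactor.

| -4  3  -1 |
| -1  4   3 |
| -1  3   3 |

The cofactor is 3.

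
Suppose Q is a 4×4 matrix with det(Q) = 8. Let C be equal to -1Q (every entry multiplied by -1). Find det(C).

|C| = 8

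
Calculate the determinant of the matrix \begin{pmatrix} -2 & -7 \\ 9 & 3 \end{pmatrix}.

det = (-2)·3 − (-7)·9 = -6 − (-63) = 57

The determinant is 57.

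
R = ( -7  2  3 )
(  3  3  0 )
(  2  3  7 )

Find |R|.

The determinant is -180.

Expand along row 2:
  − 3 · |2 3; 3 7| = −3·(14 − 9) = -15
  + 3 · |-7 3; 2 7| = 3·(-49 − 6) = -165
Sum: (-15) + (-165) = -180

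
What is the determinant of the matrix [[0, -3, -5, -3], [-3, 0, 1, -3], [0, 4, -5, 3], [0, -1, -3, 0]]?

117

Expand along column 1 (it has 3 zeros):
  − (-3) · M_21   where M_21 = det([-3 -5 -3; 4 -5 3; -1 -3 0]) = 39
det = (-1)·(-3)·(39) = 117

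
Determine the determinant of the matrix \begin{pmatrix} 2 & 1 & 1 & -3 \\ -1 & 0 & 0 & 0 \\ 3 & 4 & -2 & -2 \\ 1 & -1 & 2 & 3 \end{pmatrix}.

The determinant is -30.

Expand along row 2 (it has 3 zeros):
  − (-1) · M_21   where M_21 = det([1 1 -3; 4 -2 -2; -1 2 3]) = -30
det = (-1)·(-1)·(-30) = -30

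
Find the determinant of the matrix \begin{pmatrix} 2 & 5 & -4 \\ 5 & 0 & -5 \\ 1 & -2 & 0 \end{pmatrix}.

Expand along row 2:
  − 5 · |5 -4; -2 0| = −5·(0 − 8) = 40
  − (-5) · |2 5; 1 -2| = −(-5)·(-4 − 5) = -45
Sum: (40) + (-45) = -5

-5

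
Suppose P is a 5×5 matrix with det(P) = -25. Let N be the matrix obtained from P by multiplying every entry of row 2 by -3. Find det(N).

|N| = 75

Scaling one row by -3 multiplies the determinant by -3.
det(N) = (-3)·(-25) = 75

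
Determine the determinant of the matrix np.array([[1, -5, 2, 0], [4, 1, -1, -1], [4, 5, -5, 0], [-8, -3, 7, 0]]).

-16

Expand along column 4 (it has 3 zeros):
  + (-1) · M_24   where M_24 = det([1 -5 2; 4 5 -5; -8 -3 7]) = 16
det = (+1)·(-1)·(16) = -16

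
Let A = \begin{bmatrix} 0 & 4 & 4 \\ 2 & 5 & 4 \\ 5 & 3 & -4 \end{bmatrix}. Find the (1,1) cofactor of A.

Delete row 1 and column 1; the remaining 2×2 submatrix is [5 4; 3 -4].
Its determinant is 5·(-4) − 4·3 = -32.
The cofactor carries sign (−1)^(1+1) = +1, so C_{1,1} = +(-32) = -32.

-32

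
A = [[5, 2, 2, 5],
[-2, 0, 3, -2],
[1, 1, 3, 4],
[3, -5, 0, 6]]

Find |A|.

Expand along row 2 (it has 1 zero):
  − (-2) · M_21   where M_21 = det([2 2 5; 1 3 4; -5 0 6]) = 59
  − (3) · M_23   where M_23 = det([5 2 5; 1 1 4; 3 -5 6]) = 102
  + (-2) · M_24   where M_24 = det([5 2 2; 1 1 3; 3 -5 0]) = 77
det = (-1)·(-2)·(59) + (-1)·(3)·(102) + (+1)·(-2)·(77) = -342

det(A) = -342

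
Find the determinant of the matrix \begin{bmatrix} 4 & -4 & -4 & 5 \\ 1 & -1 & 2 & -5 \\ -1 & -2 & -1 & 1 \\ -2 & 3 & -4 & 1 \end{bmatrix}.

Expand along row 1:
  + (4) · M_11   where M_11 = det([-1 2 -5; -2 -1 1; 3 -4 1]) = -48
  − (-4) · M_12   where M_12 = det([1 2 -5; -1 -1 1; -2 -4 1]) = -9
  + (-4) · M_13   where M_13 = det([1 -1 -5; -1 -2 1; -2 3 1]) = 31
  − (5) · M_14   where M_14 = det([1 -1 2; -1 -2 -1; -2 3 -4]) = -1
det = (+1)·(4)·(-48) + (-1)·(-4)·(-9) + (+1)·(-4)·(31) + (-1)·(5)·(-1) = -347

-347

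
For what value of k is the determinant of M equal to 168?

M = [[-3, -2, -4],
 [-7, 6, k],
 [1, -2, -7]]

3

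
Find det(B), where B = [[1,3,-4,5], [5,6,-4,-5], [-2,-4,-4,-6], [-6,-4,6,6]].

Expand along row 1:
  + (1) · M_11   where M_11 = det([6 -4 -5; -4 -4 -6; -4 6 6]) = 80
  − (3) · M_12   where M_12 = det([5 -4 -5; -2 -4 -6; -6 6 6]) = 48
  + (-4) · M_13   where M_13 = det([5 6 -5; -2 -4 -6; -6 -4 6]) = 128
  − (5) · M_14   where M_14 = det([5 6 -4; -2 -4 -4; -6 -4 6]) = 80
det = (+1)·(1)·(80) + (-1)·(3)·(48) + (+1)·(-4)·(128) + (-1)·(5)·(80) = -976

The determinant is -976.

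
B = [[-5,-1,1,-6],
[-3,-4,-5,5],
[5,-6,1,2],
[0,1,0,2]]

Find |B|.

Expand along row 4 (it has 2 zeros):
  + (1) · M_42   where M_42 = det([-5 1 -6; -3 -5 5; 5 1 2]) = -26
  + (2) · M_44   where M_44 = det([-5 -1 1; -3 -4 -5; 5 -6 1]) = 230
det = (+1)·(1)·(-26) + (+1)·(2)·(230) = 434

|B| = 434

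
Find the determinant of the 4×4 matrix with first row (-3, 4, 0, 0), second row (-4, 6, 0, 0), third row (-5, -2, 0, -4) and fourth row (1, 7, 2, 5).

-16

The matrix is block lower-triangular with a 2×2 block and a 2×2 block on the diagonal, so its determinant equals the product of the determinants of the diagonal blocks.
det of the 2×2 block = -2
det of the 2×2 block = 8
det = (-2)·(8) = -16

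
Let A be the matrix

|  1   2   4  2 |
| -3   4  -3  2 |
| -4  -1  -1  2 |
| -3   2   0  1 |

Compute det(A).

-159

Expand along row 4 (it has 1 zero):
  − (-3) · M_41   where M_41 = det([2 4 2; 4 -3 2; -1 -1 2]) = -62
  + (2) · M_42   where M_42 = det([1 4 2; -3 -3 2; -4 -1 2]) = -30
  + (1) · M_44   where M_44 = det([1 2 4; -3 4 -3; -4 -1 -1]) = 87
det = (-1)·(-3)·(-62) + (+1)·(2)·(-30) + (+1)·(1)·(87) = -159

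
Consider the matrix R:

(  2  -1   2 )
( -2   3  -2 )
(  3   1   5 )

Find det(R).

det(R) = 8

Expand along column 1:
  + 2 · |3 -2; 1 5| = 2·(15 − (-2)) = 34
  − (-2) · |-1 2; 1 5| = −(-2)·(-5 − 2) = -14
  + 3 · |-1 2; 3 -2| = 3·(2 − 6) = -12
Sum: (34) + (-14) + (-12) = 8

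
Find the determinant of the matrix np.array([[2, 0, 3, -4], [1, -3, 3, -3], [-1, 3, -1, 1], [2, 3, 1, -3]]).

6

Expand along row 1 (it has 1 zero):
  + (2) · M_11   where M_11 = det([-3 3 -3; 3 -1 1; 3 1 -3]) = 12
  + (3) · M_13   where M_13 = det([1 -3 -3; -1 3 1; 2 3 -3]) = 18
  − (-4) · M_14   where M_14 = det([1 -3 3; -1 3 -1; 2 3 1]) = -18
det = (+1)·(2)·(12) + (+1)·(3)·(18) + (-1)·(-4)·(-18) = 6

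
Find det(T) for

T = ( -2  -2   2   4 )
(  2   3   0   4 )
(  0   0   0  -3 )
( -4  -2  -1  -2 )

The determinant is 54.

Expand along row 3 (it has 3 zeros):
  − (-3) · M_34   where M_34 = det([-2 -2 2; 2 3 0; -4 -2 -1]) = 18
det = (-1)·(-3)·(18) = 54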